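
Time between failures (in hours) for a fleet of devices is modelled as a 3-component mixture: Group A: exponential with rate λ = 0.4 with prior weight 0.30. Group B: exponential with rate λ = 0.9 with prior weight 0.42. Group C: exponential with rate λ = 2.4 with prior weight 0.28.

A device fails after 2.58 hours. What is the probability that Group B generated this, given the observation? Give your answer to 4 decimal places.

0.4565

P(component k | x) = π_k·f_k(x) / marginal(x), where marginal(x) = Σ_j π_j·f_j(x).
Exponential densities:
  L_A = 0.4·e^(−0.4·2.58) = 0.4·e^(−1.0320) = 0.142517
  L_B = 0.9·e^(−0.9·2.58) = 0.9·e^(−2.3220) = 0.0882695
  L_C = 2.4·e^(−2.4·2.58) = 2.4·e^(−6.1920) = 0.00490975
Weight by the priors:
  π_A·L_A = 0.30 × 0.142517 = 0.0427552
  π_B·L_B = 0.42 × 0.0882695 = 0.0370732
  π_C·L_C = 0.28 × 0.00490975 = 0.00137473
Evidence: 0.0427552 + 0.0370732 + 0.00137473 = 0.0812032
So the posterior for Group B is 0.0370732 / 0.0812032 ≈ 0.4565.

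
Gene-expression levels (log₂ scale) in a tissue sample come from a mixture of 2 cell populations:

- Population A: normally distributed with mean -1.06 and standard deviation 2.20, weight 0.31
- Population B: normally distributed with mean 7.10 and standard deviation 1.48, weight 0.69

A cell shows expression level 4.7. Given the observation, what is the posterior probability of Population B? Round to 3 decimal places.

0.965

By Bayes' theorem, P(k | x) = P(Z=k) f_k(x) / Σ_j P(Z=j) f_j(x).
Evaluate each component's likelihood at the observed value:
  p_A = 0.00588803
  p_B = 0.0723812
Weight by the priors:
  P(Z=A)·p_A = 0.31 × 0.00588803 = 0.00182529
  P(Z=B)·p_B = 0.69 × 0.0723812 = 0.049943
Sum: 0.00182529 + 0.049943 = 0.0517683
Responsibility of Population B: 0.049943 / 0.0517683 ≈ 0.965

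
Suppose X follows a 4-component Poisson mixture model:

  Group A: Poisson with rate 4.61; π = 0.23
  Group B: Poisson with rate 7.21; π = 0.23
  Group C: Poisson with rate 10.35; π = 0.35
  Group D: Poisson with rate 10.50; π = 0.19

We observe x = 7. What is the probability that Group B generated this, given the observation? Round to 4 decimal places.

0.3517

The responsibility of component k is w_k f_k(x) divided by Σ_j w_j f_j(x).
Poisson probabilities:
  p_A = e^(−4.61)·4.61^7/7! = 0.0873732
  p_B = e^(−7.21)·7.21^7/7! = 0.148543
  p_C = e^(−10.35)·10.35^7/7! = 0.0807614
  p_D = e^(−10.50)·10.50^7/7! = 0.0768781
Unnormalised posteriors:
  w_A·p_A = 0.23 × 0.0873732 = 0.0200958
  w_B·p_B = 0.23 × 0.148543 = 0.034165
  w_C·p_C = 0.35 × 0.0807614 = 0.0282665
  w_D·p_D = 0.19 × 0.0768781 = 0.0146068
Marginal: 0.0200958 + 0.034165 + 0.0282665 + 0.0146068 = 0.0971341
Responsibility of Group B: 0.034165 / 0.0971341 ≈ 0.3517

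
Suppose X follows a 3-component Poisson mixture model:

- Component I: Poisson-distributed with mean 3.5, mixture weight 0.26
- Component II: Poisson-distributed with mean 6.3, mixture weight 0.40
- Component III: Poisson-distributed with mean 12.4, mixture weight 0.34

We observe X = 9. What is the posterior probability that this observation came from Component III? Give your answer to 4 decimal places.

0.4451

By Bayes' theorem, P(k | x) = π_k f_k(x) / Σ_j π_j f_j(x).
Poisson probabilities:
  L_I = e^(−3.5)·3.5^9/9! = 0.00655871
  L_II = e^(−6.3)·6.3^9/9! = 0.0791128
  L_III = e^(−12.4)·12.4^9/9! = 0.0786648
Multiply by the mixture weights:
  π_I·L_I = 0.26 × 0.00655871 = 0.00170527
  π_II·L_II = 0.40 × 0.0791128 = 0.0316451
  π_III·L_III = 0.34 × 0.0786648 = 0.026746
Sum: 0.00170527 + 0.0316451 + 0.026746 = 0.0600964
P(Component III | the observation) ≈ 0.4451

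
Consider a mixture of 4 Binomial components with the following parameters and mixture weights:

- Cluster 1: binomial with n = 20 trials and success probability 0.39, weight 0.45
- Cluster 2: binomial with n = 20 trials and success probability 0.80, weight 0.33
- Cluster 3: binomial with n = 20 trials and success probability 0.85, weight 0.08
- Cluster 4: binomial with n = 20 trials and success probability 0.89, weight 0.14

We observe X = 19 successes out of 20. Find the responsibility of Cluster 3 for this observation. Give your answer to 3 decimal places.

P(component k | x) = P(Z=k)·f_k(x) / marginal(x), where marginal(x) = Σ_j P(Z=j)·f_j(x).
Binomial probabilities:
  f_1 = 2.07294e-07
  f_2 = 0.0576461
  f_3 = 0.136798
  f_4 = 0.240344
Unnormalised posteriors:
  P(Z=1)·f_1 = 0.45 × 2.07294e-07 = 9.32824e-08
  P(Z=2)·f_2 = 0.33 × 0.0576461 = 0.0190232
  P(Z=3)·f_3 = 0.08 × 0.136798 = 0.0109439
  P(Z=4)·f_4 = 0.14 × 0.240344 = 0.0336481
Denominator: 9.32824e-08 + 0.0190232 + 0.0109439 + 0.0336481 = 0.0636153
Responsibility of Cluster 3: 0.0109439 / 0.0636153 ≈ 0.172

0.172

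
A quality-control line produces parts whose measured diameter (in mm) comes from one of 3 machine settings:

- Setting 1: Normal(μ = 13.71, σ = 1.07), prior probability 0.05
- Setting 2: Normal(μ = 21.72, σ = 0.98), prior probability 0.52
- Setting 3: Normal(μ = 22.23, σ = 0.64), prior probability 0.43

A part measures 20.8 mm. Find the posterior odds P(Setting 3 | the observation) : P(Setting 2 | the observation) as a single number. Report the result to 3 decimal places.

Since P(k|x) ∝ π_k f_k(x), the posterior odds are π_i f_i(x) / (π_j f_j(x)).
Normal densities:
  p_1 = 1.09003e-10
  p_2 = 0.262007
  p_3 = 0.0513615
0.0220854 / 0.136243 ≈ 0.162

0.162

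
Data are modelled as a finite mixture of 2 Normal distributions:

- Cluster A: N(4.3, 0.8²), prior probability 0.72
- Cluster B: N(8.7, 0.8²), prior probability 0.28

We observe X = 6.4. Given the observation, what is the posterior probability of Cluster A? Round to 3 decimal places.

0.836

P(component k | x) = w_k·f_k(x) / marginal(x), where marginal(x) = Σ_j w_j·f_j(x).
Evaluate each component's likelihood at the observed value:
  p_A = 0.0159052
  p_B = 0.00799765
Weight by the priors:
  w_A·p_A = 0.72 × 0.0159052 = 0.0114518
  w_B·p_B = 0.28 × 0.00799765 = 0.00223934
Sum: 0.0114518 + 0.00223934 = 0.0136911
P(Cluster A | x) = 0.0114518 / 0.0136911 ≈ 0.836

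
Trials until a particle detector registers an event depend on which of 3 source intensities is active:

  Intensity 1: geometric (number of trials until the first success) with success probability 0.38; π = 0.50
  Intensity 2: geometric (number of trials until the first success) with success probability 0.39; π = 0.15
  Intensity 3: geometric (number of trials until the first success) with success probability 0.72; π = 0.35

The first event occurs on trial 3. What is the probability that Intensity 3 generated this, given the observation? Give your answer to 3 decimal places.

Apply Bayes' rule: the posterior for each component is proportional to its prior times its likelihood at x.
Component likelihoods at x = 3:
  L_1 = 0.38·(1−0.38)^2 = 0.38·0.3844 = 0.146072
  L_2 = 0.39·(1−0.39)^2 = 0.39·0.3721 = 0.145119
  L_3 = 0.72·(1−0.72)^2 = 0.72·0.0784 = 0.056448
Weight by the priors:
  π_1·L_1 = 0.50 × 0.146072 = 0.073036
  π_2·L_2 = 0.15 × 0.145119 = 0.0217678
  π_3·L_3 = 0.35 × 0.056448 = 0.0197568
Normaliser: 0.073036 + 0.0217678 + 0.0197568 = 0.114561
P(Intensity 3 | 3) = 0.0197568 / 0.114561 ≈ 0.172

0.172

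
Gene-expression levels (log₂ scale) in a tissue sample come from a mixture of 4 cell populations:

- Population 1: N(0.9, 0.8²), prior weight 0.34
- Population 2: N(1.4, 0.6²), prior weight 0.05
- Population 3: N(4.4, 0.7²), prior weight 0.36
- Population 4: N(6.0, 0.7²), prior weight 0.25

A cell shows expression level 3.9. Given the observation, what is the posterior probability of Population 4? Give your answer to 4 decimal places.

Apply Bayes' rule: the posterior for each component is proportional to its prior times its likelihood at x.
Normal densities:
  p_1 = 0.000440745
  p_2 = 0.000112938
  p_3 = 0.441593
  p_4 = 0.00633121
Unnormalised posteriors:
  π_1·p_1 = 0.34 × 0.000440745 = 0.000149853
  π_2·p_2 = 0.05 × 0.000112938 = 5.64692e-06
  π_3·p_3 = 0.36 × 0.441593 = 0.158974
  π_4·p_4 = 0.25 × 0.00633121 = 0.0015828
Marginal: 0.000149853 + 5.64692e-06 + 0.158974 + 0.0015828 = 0.160712
P(Population 4 | x) ≈ 0.0098

0.0098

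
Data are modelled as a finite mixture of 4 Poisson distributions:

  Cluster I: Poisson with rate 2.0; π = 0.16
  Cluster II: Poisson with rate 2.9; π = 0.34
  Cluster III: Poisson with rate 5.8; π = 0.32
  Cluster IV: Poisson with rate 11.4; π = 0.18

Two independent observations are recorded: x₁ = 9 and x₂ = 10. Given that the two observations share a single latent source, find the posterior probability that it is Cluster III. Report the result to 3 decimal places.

0.257

Posterior ∝ prior × likelihood, so P(k | x) ∝ π_k f_k(x); normalise over all components.
Since both observations come from the same component, the likelihood for component k is f_k(x₁)·f_k(x₂).
  p_I = [0.000190949] × [3.81899e-05] = 7.29232e-09
  p_II = [0.00219971] × [0.000637915] = 1.40323e-06
  p_III = [0.0619699] × [0.0359426] = 0.00222736
  p_IV = [0.100328] × [0.114374] = 0.011475
Unnormalised posteriors:
  π_I·p_I = 0.16 × 7.29232e-09 = 1.16677e-09
  π_II·p_II = 0.34 × 1.40323e-06 = 4.77097e-07
  π_III·p_III = 0.32 × 0.00222736 = 0.000712754
  π_IV·p_IV = 0.18 × 0.011475 = 0.0020655
Denominator: 1.16677e-09 + 4.77097e-07 + 0.000712754 + 0.0020655 = 0.00277873
P(Cluster III | x) = 0.000712754 / 0.00277873 ≈ 0.257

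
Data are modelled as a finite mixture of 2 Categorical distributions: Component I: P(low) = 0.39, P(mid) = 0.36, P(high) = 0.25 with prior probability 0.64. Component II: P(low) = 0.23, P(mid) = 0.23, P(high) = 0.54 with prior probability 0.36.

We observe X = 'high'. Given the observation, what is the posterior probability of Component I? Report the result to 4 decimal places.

Posterior ∝ prior × likelihood, so P(k | x) ∝ w_k f_k(x); normalise over all components.
Component likelihoods at x = 'high':
  p_I = P(high | comp) = 0.25
  p_II = P(high | comp) = 0.54
Unnormalised posteriors:
  w_I·p_I = 0.64 × 0.25 = 0.16
  w_II·p_II = 0.36 × 0.54 = 0.1944
Evidence: 0.16 + 0.1944 = 0.3544
P(Component I | 'high') ≈ 0.4515

0.4515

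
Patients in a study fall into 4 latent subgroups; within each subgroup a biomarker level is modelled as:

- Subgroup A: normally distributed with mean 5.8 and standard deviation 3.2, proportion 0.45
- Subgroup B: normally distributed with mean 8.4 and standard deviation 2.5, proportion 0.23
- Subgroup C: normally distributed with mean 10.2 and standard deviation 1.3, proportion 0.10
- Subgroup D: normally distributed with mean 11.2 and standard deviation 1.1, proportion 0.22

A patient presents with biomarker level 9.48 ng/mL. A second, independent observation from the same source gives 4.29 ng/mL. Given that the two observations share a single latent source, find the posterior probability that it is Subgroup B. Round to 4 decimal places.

Apply Bayes' rule: the posterior for each component is proportional to its prior times its likelihood at x.
Since both observations come from the same component, the likelihood for component k is f_k(x₁)·f_k(x₂).
  p_A = [(1/(3.2·√(2π)))·exp(−(9.48−5.8)²/(2·3.2²)) = 0.124669·exp(-0.66125) = 0.0643551] × [0.111534] = 0.0071778
  p_B = [(1/(2.5·√(2π)))·exp(−(9.48−8.4)²/(2·2.5²)) = 0.159577·exp(-0.09331) = 0.14536] × [0.0413122] = 0.00600515
  p_C = [(1/(1.3·√(2π)))·exp(−(9.48−10.2)²/(2·1.3²)) = 0.306879·exp(-0.15337) = 0.263244] × [9.97868e-06] = 2.62682e-06
  p_D = [(1/(1.1·√(2π)))·exp(−(9.48−11.2)²/(2·1.1²)) = 0.362675·exp(-1.22248) = 0.106807] × [9.78629e-10] = 1.04525e-10
Prior × likelihood for each component:
  π_A·p_A = 0.45 × 0.0071778 = 0.00323001
  π_B·p_B = 0.23 × 0.00600515 = 0.00138118
  π_C·p_C = 0.10 × 2.62682e-06 = 2.62682e-07
  π_D·p_D = 0.22 × 1.04525e-10 = 2.29955e-11
Marginal: 0.00323001 + 0.00138118 + 2.62682e-07 + 2.29955e-11 = 0.00461146
P(Subgroup B | x) ≈ 0.2995

0.2995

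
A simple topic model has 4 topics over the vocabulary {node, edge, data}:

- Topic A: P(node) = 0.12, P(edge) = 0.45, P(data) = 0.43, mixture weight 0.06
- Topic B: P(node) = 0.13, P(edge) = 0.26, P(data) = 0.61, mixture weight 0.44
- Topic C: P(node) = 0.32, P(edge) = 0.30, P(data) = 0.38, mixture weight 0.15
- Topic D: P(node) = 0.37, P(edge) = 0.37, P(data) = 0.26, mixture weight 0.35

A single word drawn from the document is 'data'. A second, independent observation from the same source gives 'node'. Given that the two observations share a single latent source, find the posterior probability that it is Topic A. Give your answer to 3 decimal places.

By Bayes' theorem, P(k | x) = P(Z=k) f_k(x) / Σ_j P(Z=j) f_j(x).
Since both observations come from the same component, the likelihood for component k is f_k(x₁)·f_k(x₂).
  p_A = [0.43] × [0.12] = 0.0516
  p_B = [0.61] × [0.13] = 0.0793
  p_C = [0.38] × [0.32] = 0.1216
  p_D = [0.26] × [0.37] = 0.0962
Weight by the priors:
  P(Z=A)·p_A = 0.06 × 0.0516 = 0.003096
  P(Z=B)·p_B = 0.44 × 0.0793 = 0.034892
  P(Z=C)·p_C = 0.15 × 0.1216 = 0.01824
  P(Z=D)·p_D = 0.35 × 0.0962 = 0.03367
Normaliser: 0.003096 + 0.034892 + 0.01824 + 0.03367 = 0.089898
Responsibility of Topic A: 0.003096 / 0.089898 ≈ 0.034

0.034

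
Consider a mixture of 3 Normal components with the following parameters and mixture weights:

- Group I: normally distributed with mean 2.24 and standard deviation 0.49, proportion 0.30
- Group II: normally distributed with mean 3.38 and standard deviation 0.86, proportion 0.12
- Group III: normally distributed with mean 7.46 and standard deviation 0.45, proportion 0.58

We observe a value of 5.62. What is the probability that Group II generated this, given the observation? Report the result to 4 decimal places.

Apply Bayes' rule: the posterior for each component is proportional to its prior times its likelihood at x.
Evaluate each component's likelihood at the observed value:
  f_I = (1/(0.49·√(2π)))·exp(−(5.62−2.24)²/(2·0.49²)) = 0.814168·exp(-23.79092) = 3.78834e-11
  f_II = (1/(0.86·√(2π)))·exp(−(5.62−3.38)²/(2·0.86²)) = 0.463886·exp(-3.39210) = 0.0156041
  f_III = (1/(0.45·√(2π)))·exp(−(5.62−7.46)²/(2·0.45²)) = 0.886538·exp(-8.35951) = 0.000207592
Unnormalised posteriors:
  w_I·f_I = 0.30 × 3.78834e-11 = 1.1365e-11
  w_II·f_II = 0.12 × 0.0156041 = 0.0018725
  w_III·f_III = 0.58 × 0.000207592 = 0.000120403
Evidence: 1.1365e-11 + 0.0018725 + 0.000120403 = 0.0019929
P(Group II | the observation) ≈ 0.9396

0.9396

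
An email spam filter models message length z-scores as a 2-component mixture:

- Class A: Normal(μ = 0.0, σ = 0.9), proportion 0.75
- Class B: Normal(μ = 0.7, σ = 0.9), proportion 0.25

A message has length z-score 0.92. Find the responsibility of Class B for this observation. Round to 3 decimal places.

0.353

Posterior ∝ prior × likelihood, so P(k | x) ∝ π_k f_k(x); normalise over all components.
Normal densities:
  f_A = 0.262883
  f_B = 0.430222
Unnormalised posteriors:
  π_A·f_A = 0.75 × 0.262883 = 0.197162
  π_B·f_B = 0.25 × 0.430222 = 0.107555
Denominator: 0.197162 + 0.107555 = 0.304717
Responsibility of Class B: 0.107555 / 0.304717 ≈ 0.353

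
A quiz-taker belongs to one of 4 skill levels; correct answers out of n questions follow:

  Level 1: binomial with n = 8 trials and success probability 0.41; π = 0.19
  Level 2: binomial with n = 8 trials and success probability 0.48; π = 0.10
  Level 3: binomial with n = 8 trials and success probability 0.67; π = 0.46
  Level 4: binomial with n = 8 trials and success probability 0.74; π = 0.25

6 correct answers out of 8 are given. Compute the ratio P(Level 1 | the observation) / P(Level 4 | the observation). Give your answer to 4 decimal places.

Posterior odds = (π_i f_i(x)) / (π_j f_j(x)); the normalising sum cancels.
Component likelihoods at x = 6 correct answers out of 8:
  p_1 = 0.0462983
  p_2 = 0.0926002
  p_3 = 0.275826
  p_4 = 0.31081
Odds = (0.19/0.25) × (0.0462983/0.31081) = 0.76 × 0.14896 ≈ 0.1132

0.1132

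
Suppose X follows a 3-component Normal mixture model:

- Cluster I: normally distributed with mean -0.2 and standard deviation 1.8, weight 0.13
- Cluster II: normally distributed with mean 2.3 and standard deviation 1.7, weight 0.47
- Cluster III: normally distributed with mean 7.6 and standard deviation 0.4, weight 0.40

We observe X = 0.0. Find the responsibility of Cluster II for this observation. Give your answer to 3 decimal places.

0.607

The responsibility of component k is π_k f_k(x) divided by Σ_j π_j f_j(x).
Evaluate each component's likelihood at the observed value:
  f_I = (1/(1.8·√(2π)))·exp(−(0.0−-0.2)²/(2·1.8²)) = 0.221635·exp(-0.00617) = 0.220271
  f_II = (1/(1.7·√(2π)))·exp(−(0.0−2.3)²/(2·1.7²)) = 0.234672·exp(-0.91522) = 0.0939689
  f_III = (1/(0.4·√(2π)))·exp(−(0.0−7.6)²/(2·0.4²)) = 0.997356·exp(-180.50000) = 4.06159e-79
Multiply by the mixture weights:
  π_I·f_I = 0.13 × 0.220271 = 0.0286352
  π_II·f_II = 0.47 × 0.0939689 = 0.0441654
  π_III·f_III = 0.40 × 4.06159e-79 = 1.62464e-79
Evidence: 0.0286352 + 0.0441654 + 1.62464e-79 = 0.0728006
So the posterior for Cluster II is 0.0441654 / 0.0728006 ≈ 0.607.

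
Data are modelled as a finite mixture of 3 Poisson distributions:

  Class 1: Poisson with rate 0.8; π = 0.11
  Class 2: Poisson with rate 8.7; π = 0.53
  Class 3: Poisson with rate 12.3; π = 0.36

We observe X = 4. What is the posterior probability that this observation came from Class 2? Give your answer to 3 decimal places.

0.898

By Bayes' theorem, P(k | x) = P(Z=k) f_k(x) / Σ_j P(Z=j) f_j(x).
Evaluate each component's likelihood at the observed value:
  p_1 = e^(−0.8)·0.8^4/4! = 0.00766855
  p_2 = e^(−8.7)·8.7^4/4! = 0.0397653
  p_3 = e^(−12.3)·12.3^4/4! = 0.00434097
Multiply by the mixture weights:
  P(Z=1)·p_1 = 0.11 × 0.00766855 = 0.00084354
  P(Z=2)·p_2 = 0.53 × 0.0397653 = 0.0210756
  P(Z=3)·p_3 = 0.36 × 0.00434097 = 0.00156275
Marginal: 0.00084354 + 0.0210756 + 0.00156275 = 0.0234819
P(Class 2 | 4) ≈ 0.898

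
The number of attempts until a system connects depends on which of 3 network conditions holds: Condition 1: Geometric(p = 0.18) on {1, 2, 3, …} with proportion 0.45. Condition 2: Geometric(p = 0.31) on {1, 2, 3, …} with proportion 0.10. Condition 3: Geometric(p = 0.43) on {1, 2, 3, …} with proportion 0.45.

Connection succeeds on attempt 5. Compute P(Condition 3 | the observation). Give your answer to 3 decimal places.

Apply Bayes' rule: the posterior for each component is proportional to its prior times its likelihood at x.
Geometric probabilities:
  p_1 = 0.0813819
  p_2 = 0.0702681
  p_3 = 0.0453908
Weight by the priors:
  P(Z=1)·p_1 = 0.45 × 0.0813819 = 0.0366219
  P(Z=2)·p_2 = 0.10 × 0.0702681 = 0.00702681
  P(Z=3)·p_3 = 0.45 × 0.0453908 = 0.0204259
Sum: 0.0366219 + 0.00702681 + 0.0204259 = 0.0640745
Responsibility of Condition 3: 0.0204259 / 0.0640745 ≈ 0.319

0.319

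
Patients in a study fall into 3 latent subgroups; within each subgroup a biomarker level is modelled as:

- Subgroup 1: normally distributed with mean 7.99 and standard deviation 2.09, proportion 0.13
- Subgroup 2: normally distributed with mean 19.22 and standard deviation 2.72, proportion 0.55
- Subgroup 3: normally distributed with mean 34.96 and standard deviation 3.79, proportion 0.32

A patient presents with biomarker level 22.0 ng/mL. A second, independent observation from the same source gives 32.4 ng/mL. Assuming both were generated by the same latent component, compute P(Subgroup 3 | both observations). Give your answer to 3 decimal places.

0.993

P(component k | x) = π_k·f_k(x) / marginal(x), where marginal(x) = Σ_j π_j·f_j(x).
Since both observations come from the same component, the likelihood for component k is f_k(x₁)·f_k(x₂).
  p_1 = [(1/(2.09·√(2π)))·exp(−(22.0−7.99)²/(2·2.09²)) = 0.190881·exp(-22.46745) = 3.33638e-11] × [4.57013e-31] = 1.52477e-41
  p_2 = [(1/(2.72·√(2π)))·exp(−(22.0−19.22)²/(2·2.72²)) = 0.146670·exp(-0.52230) = 0.0869978] × [1.16892e-06] = 1.01693e-07
  p_3 = [(1/(3.79·√(2π)))·exp(−(22.0−34.96)²/(2·3.79²)) = 0.105262·exp(-5.84658) = 0.000304183] × [0.0837911] = 2.54878e-05
Prior × likelihood for each component:
  π_1·p_1 = 0.13 × 1.52477e-41 = 1.9822e-42
  π_2·p_2 = 0.55 × 1.01693e-07 = 5.59312e-08
  π_3·p_3 = 0.32 × 2.54878e-05 = 8.15611e-06
Normaliser: 1.9822e-42 + 5.59312e-08 + 8.15611e-06 = 8.21204e-06
Responsibility of Subgroup 3: 8.15611e-06 / 8.21204e-06 ≈ 0.993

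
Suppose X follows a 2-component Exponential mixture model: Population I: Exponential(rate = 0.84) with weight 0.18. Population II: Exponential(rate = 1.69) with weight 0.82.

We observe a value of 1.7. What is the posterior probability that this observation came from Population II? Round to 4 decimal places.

The responsibility of component k is π_k f_k(x) divided by Σ_j π_j f_j(x).
Component likelihoods at x = 1.7:
  L_I = 0.201422
  L_II = 0.0955342
Unnormalised posteriors:
  π_I·L_I = 0.18 × 0.201422 = 0.0362559
  π_II·L_II = 0.82 × 0.0955342 = 0.078338
Normaliser: 0.0362559 + 0.078338 = 0.114594
P(Population II | data) = 0.078338 / 0.114594 ≈ 0.6836

0.6836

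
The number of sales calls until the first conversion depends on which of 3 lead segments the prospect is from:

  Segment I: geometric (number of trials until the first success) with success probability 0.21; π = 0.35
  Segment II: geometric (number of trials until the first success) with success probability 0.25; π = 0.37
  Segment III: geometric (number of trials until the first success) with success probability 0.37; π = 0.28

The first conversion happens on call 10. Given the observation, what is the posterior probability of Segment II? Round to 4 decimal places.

0.3998

Posterior ∝ prior × likelihood, so P(k | x) ∝ π_k f_k(x); normalise over all components.
Geometric probabilities:
  p_I = 0.0251688
  p_II = 0.0187712
  p_III = 0.00578451
Weight by the priors:
  π_I·p_I = 0.35 × 0.0251688 = 0.00880909
  π_II·p_II = 0.37 × 0.0187712 = 0.00694533
  π_III·p_III = 0.28 × 0.00578451 = 0.00161966
Sum: 0.00880909 + 0.00694533 + 0.00161966 = 0.0173741
P(Segment II | data) ≈ 0.3998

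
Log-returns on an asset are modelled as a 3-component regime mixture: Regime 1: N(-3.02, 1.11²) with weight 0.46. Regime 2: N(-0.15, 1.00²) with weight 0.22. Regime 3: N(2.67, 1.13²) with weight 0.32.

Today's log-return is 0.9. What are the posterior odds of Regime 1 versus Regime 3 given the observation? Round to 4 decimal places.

Posterior odds = (π_i f_i(x)) / (π_j f_j(x)); the normalising sum cancels.
Component likelihoods at x = 0.9:
  p_1 = 0.000703702
  p_2 = 0.229882
  p_3 = 0.103528
Odds = (0.46/0.32) × (0.000703702/0.103528) = 1.4375 × 0.00679723 ≈ 0.0098

0.0098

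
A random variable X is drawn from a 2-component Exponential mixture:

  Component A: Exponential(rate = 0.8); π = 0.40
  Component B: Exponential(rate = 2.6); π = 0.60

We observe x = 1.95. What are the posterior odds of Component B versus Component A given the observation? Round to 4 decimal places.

Since P(k|x) ∝ π_k f_k(x), the posterior odds are π_i f_i(x) / (π_j f_j(x)).
Evaluate each component's likelihood at the observed value:
  f_A = 0.8·e^(−0.8·1.95) = 0.8·e^(−1.5600) = 0.168109
  f_B = 2.6·e^(−2.6·1.95) = 2.6·e^(−5.0700) = 0.0163343
Posterior odds = (π_B·f_B) / (π_A·f_A) = (0.60·0.0163343) / (0.40·0.168109) = 0.00980058 / 0.0672435 ≈ 0.1457

0.1457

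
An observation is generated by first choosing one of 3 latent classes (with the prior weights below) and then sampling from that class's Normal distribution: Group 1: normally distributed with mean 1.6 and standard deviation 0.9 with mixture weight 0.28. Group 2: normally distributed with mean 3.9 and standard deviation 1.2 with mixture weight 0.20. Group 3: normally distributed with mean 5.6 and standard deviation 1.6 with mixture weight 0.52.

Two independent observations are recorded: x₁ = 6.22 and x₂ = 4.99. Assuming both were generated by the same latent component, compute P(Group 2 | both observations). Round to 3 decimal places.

0.075

The responsibility of component k is π_k f_k(x) divided by Σ_j π_j f_j(x).
Since both observations come from the same component, the likelihood for component k is f_k(x₁)·f_k(x₂).
  L_1 = [(1/(0.9·√(2π)))·exp(−(6.22−1.6)²/(2·0.9²)) = 0.443269·exp(-13.17556) = 8.40614e-07] × [0.000367986] = 3.09334e-10
  L_2 = [(1/(1.2·√(2π)))·exp(−(6.22−3.9)²/(2·1.2²)) = 0.332452·exp(-1.86889) = 0.0512957] × [0.220073] = 0.0112888
  L_3 = [(1/(1.6·√(2π)))·exp(−(6.22−5.6)²/(2·1.6²)) = 0.249339·exp(-0.07508) = 0.231304] × [0.231861] = 0.0536305
Unnormalised posteriors:
  π_1·L_1 = 0.28 × 3.09334e-10 = 8.66134e-11
  π_2·L_2 = 0.20 × 0.0112888 = 0.00225776
  π_3·L_3 = 0.52 × 0.0536305 = 0.0278878
Normaliser: 8.66134e-11 + 0.00225776 + 0.0278878 = 0.0301456
P(Group 2 | data) = 0.00225776 / 0.0301456 ≈ 0.075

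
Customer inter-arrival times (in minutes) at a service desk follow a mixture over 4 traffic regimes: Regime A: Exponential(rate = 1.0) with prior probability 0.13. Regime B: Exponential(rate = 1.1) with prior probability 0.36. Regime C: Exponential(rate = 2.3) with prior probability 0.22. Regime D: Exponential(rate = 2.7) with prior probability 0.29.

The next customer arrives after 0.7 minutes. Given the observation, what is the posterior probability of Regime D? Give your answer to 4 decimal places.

0.2531

Apply Bayes' rule: the posterior for each component is proportional to its prior times its likelihood at x.
Exponential densities:
  L_A = 0.496585
  L_B = 0.509314
  L_C = 0.459742
  L_D = 0.407894
Multiply by the mixture weights:
  π_A·L_A = 0.13 × 0.496585 = 0.0645561
  π_B·L_B = 0.36 × 0.509314 = 0.183353
  π_C·L_C = 0.22 × 0.459742 = 0.101143
  π_D·L_D = 0.29 × 0.407894 = 0.118289
Marginal: 0.0645561 + 0.183353 + 0.101143 + 0.118289 = 0.467342
P(Regime D | the observation) ≈ 0.2531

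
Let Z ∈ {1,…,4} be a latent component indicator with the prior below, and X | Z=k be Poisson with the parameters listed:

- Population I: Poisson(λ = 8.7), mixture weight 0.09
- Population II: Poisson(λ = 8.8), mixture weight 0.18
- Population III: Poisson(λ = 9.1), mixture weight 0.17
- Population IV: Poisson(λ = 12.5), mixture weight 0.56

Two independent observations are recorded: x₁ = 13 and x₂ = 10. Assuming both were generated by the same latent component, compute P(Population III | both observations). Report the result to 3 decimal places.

0.129

Posterior ∝ prior × likelihood, so P(k | x) ∝ P(Z=k) f_k(x); normalise over all components.
Since both observations come from the same component, the likelihood for component k is f_k(x₁)·f_k(x₂).
  f_I = [e^(−8.7)·8.7^13/13! = 0.0437631] × [0.114043] = 0.00499086
  f_II = [e^(−8.8)·8.8^13/13! = 0.0459413] × [0.115684] = 0.00531466
  f_III = [e^(−9.1)·9.1^13/13! = 0.0526233] × [0.119832] = 0.00630593
  f_IV = [e^(−12.5)·12.5^13/13! = 0.10886] × [0.0956436] = 0.0104118
Multiply by the mixture weights:
  P(Z=I)·f_I = 0.09 × 0.00499086 = 0.000449177
  P(Z=II)·f_II = 0.18 × 0.00531466 = 0.000956638
  P(Z=III)·f_III = 0.17 × 0.00630593 = 0.00107201
  P(Z=IV)·f_IV = 0.56 × 0.0104118 = 0.0058306
Denominator: 0.000449177 + 0.000956638 + 0.00107201 + 0.0058306 = 0.00830842
P(Population III | data) ≈ 0.129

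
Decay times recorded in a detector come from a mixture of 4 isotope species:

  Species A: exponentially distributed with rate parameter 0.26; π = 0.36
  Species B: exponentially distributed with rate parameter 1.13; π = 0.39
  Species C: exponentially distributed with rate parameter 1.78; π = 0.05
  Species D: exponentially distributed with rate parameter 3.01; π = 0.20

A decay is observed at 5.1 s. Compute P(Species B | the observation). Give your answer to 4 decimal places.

Posterior ∝ prior × likelihood, so P(k | x) ∝ P(Z=k) f_k(x); normalise over all components.
Evaluate each component's likelihood at the observed value:
  p_A = 0.0690397
  p_B = 0.00355009
  p_C = 0.000203186
  p_D = 6.48204e-07
Multiply by the mixture weights:
  P(Z=A)·p_A = 0.36 × 0.0690397 = 0.0248543
  P(Z=B)·p_B = 0.39 × 0.00355009 = 0.00138454
  P(Z=C)·p_C = 0.05 × 0.000203186 = 1.01593e-05
  P(Z=D)·p_D = 0.20 × 6.48204e-07 = 1.29641e-07
Sum: 0.0248543 + 0.00138454 + 1.01593e-05 + 1.29641e-07 = 0.0262491
P(Species B | 5.1 s) ≈ 0.0527

0.0527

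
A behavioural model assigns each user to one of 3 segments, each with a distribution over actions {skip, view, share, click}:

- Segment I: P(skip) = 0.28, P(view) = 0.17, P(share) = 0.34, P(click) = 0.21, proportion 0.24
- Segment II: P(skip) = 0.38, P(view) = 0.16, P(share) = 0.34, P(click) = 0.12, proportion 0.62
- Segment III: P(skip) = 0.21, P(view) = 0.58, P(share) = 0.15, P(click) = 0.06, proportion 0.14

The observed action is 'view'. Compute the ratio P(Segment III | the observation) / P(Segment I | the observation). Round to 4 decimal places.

Posterior odds = (P(Z=i) f_i(x)) / (P(Z=j) f_j(x)); the normalising sum cancels.
Component likelihoods at x = 'view':
  L_I = 0.17
  L_II = 0.16
  L_III = 0.58
0.0812 / 0.0408 ≈ 1.9902

1.9902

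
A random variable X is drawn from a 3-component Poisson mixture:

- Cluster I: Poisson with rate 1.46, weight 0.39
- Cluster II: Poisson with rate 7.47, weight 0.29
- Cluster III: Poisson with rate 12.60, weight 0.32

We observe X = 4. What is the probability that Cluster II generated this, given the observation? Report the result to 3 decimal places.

0.540

The responsibility of component k is π_k f_k(x) divided by Σ_j π_j f_j(x).
Evaluate each component's likelihood at the observed value:
  f_I = e^(−1.46)·1.46^4/4! = 0.0439673
  f_II = e^(−7.47)·7.47^4/4! = 0.073942
  f_III = e^(−12.60)·12.60^4/4! = 0.00354128
Prior × likelihood for each component:
  π_I·f_I = 0.39 × 0.0439673 = 0.0171473
  π_II·f_II = 0.29 × 0.073942 = 0.0214432
  π_III·f_III = 0.32 × 0.00354128 = 0.00113321
Sum: 0.0171473 + 0.0214432 + 0.00113321 = 0.0397237
P(Cluster II | data) ≈ 0.540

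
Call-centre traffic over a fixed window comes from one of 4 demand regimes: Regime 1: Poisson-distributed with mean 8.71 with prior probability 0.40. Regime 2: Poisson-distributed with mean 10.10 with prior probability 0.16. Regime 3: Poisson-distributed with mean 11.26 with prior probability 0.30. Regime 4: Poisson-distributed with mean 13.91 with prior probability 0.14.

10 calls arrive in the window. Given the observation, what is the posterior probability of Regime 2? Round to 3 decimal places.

0.182

Apply Bayes' rule: the posterior for each component is proportional to its prior times its likelihood at x.
Component likelihoods at x = 10 calls:
  L_1 = e^(−8.71)·8.71^10/10! = 0.114212
  L_2 = e^(−10.10)·10.10^10/10! = 0.125048
  L_3 = e^(−11.26)·11.26^10/10! = 0.116269
  L_4 = e^(−13.91)·13.91^10/10! = 0.0679942
Unnormalised posteriors:
  P(Z=1)·L_1 = 0.40 × 0.114212 = 0.045685
  P(Z=2)·L_2 = 0.16 × 0.125048 = 0.0200077
  P(Z=3)·L_3 = 0.30 × 0.116269 = 0.0348808
  P(Z=4)·L_4 = 0.14 × 0.0679942 = 0.00951919
Evidence: 0.045685 + 0.0200077 + 0.0348808 + 0.00951919 = 0.110093
P(Regime 2 | 10 calls) ≈ 0.182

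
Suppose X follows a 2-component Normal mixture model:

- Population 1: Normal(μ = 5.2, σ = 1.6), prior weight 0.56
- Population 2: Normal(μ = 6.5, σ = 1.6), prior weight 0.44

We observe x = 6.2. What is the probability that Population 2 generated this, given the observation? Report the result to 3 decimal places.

By Bayes' theorem, P(k | x) = π_k f_k(x) / Σ_j π_j f_j(x).
Normal densities:
  p_1 = (1/(1.6·√(2π)))·exp(−(6.2−5.2)²/(2·1.6²)) = 0.249339·exp(-0.19531) = 0.205101
  p_2 = (1/(1.6·√(2π)))·exp(−(6.2−6.5)²/(2·1.6²)) = 0.249339·exp(-0.01758) = 0.244994
Multiply by the mixture weights:
  π_1·p_1 = 0.56 × 0.205101 = 0.114856
  π_2·p_2 = 0.44 × 0.244994 = 0.107797
Normaliser: 0.114856 + 0.107797 = 0.222654
Responsibility of Population 2: 0.107797 / 0.222654 ≈ 0.484

0.484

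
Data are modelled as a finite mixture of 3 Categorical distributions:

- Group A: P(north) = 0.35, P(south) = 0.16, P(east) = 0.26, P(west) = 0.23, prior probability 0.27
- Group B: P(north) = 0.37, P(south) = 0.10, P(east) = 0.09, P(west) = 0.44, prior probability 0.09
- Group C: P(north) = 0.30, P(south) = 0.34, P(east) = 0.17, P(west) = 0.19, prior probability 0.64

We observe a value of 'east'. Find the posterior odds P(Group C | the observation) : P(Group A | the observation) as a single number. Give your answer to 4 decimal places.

The posterior odds equal the prior odds times the likelihood ratio: (w_i/w_j)·(f_i(x)/f_j(x)).
Evaluate each component's likelihood at the observed value:
  L_A = P(east | comp) = 0.26
  L_B = P(east | comp) = 0.09
  L_C = P(east | comp) = 0.17
Odds = (0.64/0.27) × (0.17/0.26) = 2.37037 × 0.653846 ≈ 1.5499

1.5499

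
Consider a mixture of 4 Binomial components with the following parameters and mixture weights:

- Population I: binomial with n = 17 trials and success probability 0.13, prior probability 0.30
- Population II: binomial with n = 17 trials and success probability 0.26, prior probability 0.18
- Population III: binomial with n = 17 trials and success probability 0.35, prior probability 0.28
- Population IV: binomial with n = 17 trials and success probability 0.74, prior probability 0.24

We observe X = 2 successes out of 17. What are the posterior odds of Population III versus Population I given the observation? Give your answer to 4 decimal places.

0.0853

Since P(k|x) ∝ w_k f_k(x), the posterior odds are w_i f_i(x) / (w_j f_j(x)).
Binomial probabilities:
  L_I = C(17,2)·0.13^2·0.87^15 = 136·0.0169·0.123819 = 0.284587
  L_II = C(17,2)·0.26^2·0.74^15 = 136·0.0676·0.0109264 = 0.100453
  L_III = C(17,2)·0.35^2·0.65^15 = 136·0.1225·0.00156207 = 0.0260241
  L_IV = C(17,2)·0.74^2·0.26^15 = 136·0.5476·1.67726e-09 = 1.24912e-07
Posterior odds = (w_III·L_III) / (w_I·L_I) = (0.28·0.0260241) / (0.30·0.284587) = 0.00728674 / 0.085376 ≈ 0.0853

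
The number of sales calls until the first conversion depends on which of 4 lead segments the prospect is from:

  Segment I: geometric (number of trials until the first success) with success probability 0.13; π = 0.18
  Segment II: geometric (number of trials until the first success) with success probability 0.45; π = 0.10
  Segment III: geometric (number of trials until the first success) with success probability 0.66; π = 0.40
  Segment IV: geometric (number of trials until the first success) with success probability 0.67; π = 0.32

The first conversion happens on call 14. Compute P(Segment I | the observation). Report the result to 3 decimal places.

The responsibility of component k is P(Z=k) f_k(x) divided by Σ_j P(Z=j) f_j(x).
Component likelihoods at x = 14:
  p_I = 0.13·(1−0.13)^13 = 0.13·0.163588 = 0.0212664
  p_II = 0.45·(1−0.45)^13 = 0.45·0.00042142 = 0.000189639
  p_III = 0.66·(1−0.66)^13 = 0.66·8.11383e-07 = 5.35513e-07
  p_IV = 0.67·(1−0.67)^13 = 0.67·5.50404e-07 = 3.6877e-07
Multiply by the mixture weights:
  P(Z=I)·p_I = 0.18 × 0.0212664 = 0.00382795
  P(Z=II)·p_II = 0.10 × 0.000189639 = 1.89639e-05
  P(Z=III)·p_III = 0.40 × 5.35513e-07 = 2.14205e-07
  P(Z=IV)·p_IV = 0.32 × 3.6877e-07 = 1.18007e-07
Evidence: 0.00382795 + 1.89639e-05 + 2.14205e-07 + 1.18007e-07 = 0.00384725
P(Segment I | x) ≈ 0.995

0.995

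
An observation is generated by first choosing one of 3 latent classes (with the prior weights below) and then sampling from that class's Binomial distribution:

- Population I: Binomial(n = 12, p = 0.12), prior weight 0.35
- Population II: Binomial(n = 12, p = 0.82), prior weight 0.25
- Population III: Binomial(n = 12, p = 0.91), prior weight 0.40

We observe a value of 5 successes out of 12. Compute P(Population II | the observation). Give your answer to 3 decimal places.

The responsibility of component k is w_k f_k(x) divided by Σ_j w_j f_j(x).
Evaluate each component's likelihood at the observed value:
  f_I = C(12,5)·0.12^5·0.88^7 = 792·2.48832e-05·0.408676 = 0.00805397
  f_II = C(12,5)·0.82^5·0.18^7 = 792·0.37074·6.1222e-06 = 0.00179764
  f_III = C(12,5)·0.91^5·0.09^7 = 792·0.624032·4.78297e-08 = 2.3639e-05
Weight by the priors:
  w_I·f_I = 0.35 × 0.00805397 = 0.00281889
  w_II·f_II = 0.25 × 0.00179764 = 0.000449409
  w_III·f_III = 0.40 × 2.3639e-05 = 9.45561e-06
Denominator: 0.00281889 + 0.000449409 + 9.45561e-06 = 0.00327776
Responsibility of Population II: 0.000449409 / 0.00327776 ≈ 0.137

0.137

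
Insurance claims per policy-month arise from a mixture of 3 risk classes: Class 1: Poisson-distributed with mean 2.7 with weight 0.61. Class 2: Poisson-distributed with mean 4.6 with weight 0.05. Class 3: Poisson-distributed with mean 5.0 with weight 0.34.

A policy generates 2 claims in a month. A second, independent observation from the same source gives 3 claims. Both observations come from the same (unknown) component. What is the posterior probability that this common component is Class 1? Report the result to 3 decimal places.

0.871

Posterior ∝ prior × likelihood, so P(k | x) ∝ P(Z=k) f_k(x); normalise over all components.
Since both observations come from the same component, the likelihood for component k is f_k(x₁)·f_k(x₂).
  p_1 = [e^(−2.7)·2.7^2/2! = 0.244964] × [0.220468] = 0.0540067
  p_2 = [e^(−4.6)·4.6^2/2! = 0.106348] × [0.163068] = 0.017342
  p_3 = [e^(−5.0)·5.0^2/2! = 0.0842243] × [0.140374] = 0.0118229
Unnormalised posteriors:
  P(Z=1)·p_1 = 0.61 × 0.0540067 = 0.0329441
  P(Z=2)·p_2 = 0.05 × 0.017342 = 0.000867099
  P(Z=3)·p_3 = 0.34 × 0.0118229 = 0.00401979
Normaliser: 0.0329441 + 0.000867099 + 0.00401979 = 0.037831
P(Class 1 | x₁,x₂) ≈ 0.871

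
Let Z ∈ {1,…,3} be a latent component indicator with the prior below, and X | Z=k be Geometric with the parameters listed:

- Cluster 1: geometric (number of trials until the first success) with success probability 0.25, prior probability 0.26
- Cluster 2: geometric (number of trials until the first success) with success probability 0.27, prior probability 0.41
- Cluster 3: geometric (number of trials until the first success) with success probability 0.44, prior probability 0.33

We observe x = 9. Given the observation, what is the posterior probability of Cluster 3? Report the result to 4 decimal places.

0.0834

By Bayes' theorem, P(k | x) = π_k f_k(x) / Σ_j π_j f_j(x).
Geometric probabilities:
  f_1 = 0.0250282
  f_2 = 0.0217744
  f_3 = 0.00425556
Weight by the priors:
  π_1·f_1 = 0.26 × 0.0250282 = 0.00650734
  π_2·f_2 = 0.41 × 0.0217744 = 0.00892751
  π_3·f_3 = 0.33 × 0.00425556 = 0.00140434
Sum: 0.00650734 + 0.00892751 + 0.00140434 = 0.0168392
Responsibility of Cluster 3: 0.00140434 / 0.0168392 ≈ 0.0834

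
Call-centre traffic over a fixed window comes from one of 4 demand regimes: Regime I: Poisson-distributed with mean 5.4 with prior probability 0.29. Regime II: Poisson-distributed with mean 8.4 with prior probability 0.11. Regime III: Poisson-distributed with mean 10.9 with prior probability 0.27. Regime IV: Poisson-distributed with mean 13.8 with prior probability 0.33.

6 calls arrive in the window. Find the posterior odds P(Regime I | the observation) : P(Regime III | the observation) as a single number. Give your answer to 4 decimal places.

The posterior odds equal the prior odds times the likelihood ratio: (π_i/π_j)·(f_i(x)/f_j(x)).
Evaluate each component's likelihood at the observed value:
  p_I = 0.155539
  p_II = 0.109716
  p_III = 0.0429949
  p_IV = 0.00974267
Odds = (0.29/0.27) × (0.155539/0.0429949) = 1.07407 × 3.61762 ≈ 3.8856

3.8856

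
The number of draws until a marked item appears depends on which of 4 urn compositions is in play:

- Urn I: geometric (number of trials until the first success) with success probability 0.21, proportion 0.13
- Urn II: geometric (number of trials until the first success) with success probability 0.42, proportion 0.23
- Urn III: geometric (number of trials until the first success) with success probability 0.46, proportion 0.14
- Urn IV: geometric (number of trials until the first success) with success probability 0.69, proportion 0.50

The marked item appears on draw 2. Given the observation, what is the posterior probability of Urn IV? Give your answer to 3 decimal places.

The responsibility of component k is P(Z=k) f_k(x) divided by Σ_j P(Z=j) f_j(x).
Component likelihoods at x = 2:
  L_I = 0.21·(1−0.21)^1 = 0.21·0.79 = 0.1659
  L_II = 0.42·(1−0.42)^1 = 0.42·0.58 = 0.2436
  L_III = 0.46·(1−0.46)^1 = 0.46·0.54 = 0.2484
  L_IV = 0.69·(1−0.69)^1 = 0.69·0.31 = 0.2139
Multiply by the mixture weights:
  P(Z=I)·L_I = 0.13 × 0.1659 = 0.021567
  P(Z=II)·L_II = 0.23 × 0.2436 = 0.056028
  P(Z=III)·L_III = 0.14 × 0.2484 = 0.034776
  P(Z=IV)·L_IV = 0.50 × 0.2139 = 0.10695
Sum: 0.021567 + 0.056028 + 0.034776 + 0.10695 = 0.219321
So the posterior for Urn IV is 0.10695 / 0.219321 ≈ 0.488.

0.488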